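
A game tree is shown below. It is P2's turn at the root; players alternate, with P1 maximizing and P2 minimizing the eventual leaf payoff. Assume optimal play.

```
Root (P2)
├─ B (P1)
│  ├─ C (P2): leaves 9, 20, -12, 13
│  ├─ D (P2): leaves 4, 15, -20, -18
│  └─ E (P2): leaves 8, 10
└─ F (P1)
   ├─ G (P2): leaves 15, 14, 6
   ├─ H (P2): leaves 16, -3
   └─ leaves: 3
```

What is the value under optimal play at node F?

G: min(15, 14, 6) = 6
H: min(16, -3) = -3
F: max(6, -3, 3) = 6

6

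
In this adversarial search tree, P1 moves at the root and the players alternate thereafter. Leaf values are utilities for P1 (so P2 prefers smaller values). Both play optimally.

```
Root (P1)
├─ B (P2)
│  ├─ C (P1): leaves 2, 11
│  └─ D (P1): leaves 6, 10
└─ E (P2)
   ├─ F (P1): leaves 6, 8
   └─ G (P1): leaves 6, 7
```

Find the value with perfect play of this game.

10

C (P1): max(2, 11) = 11
D (P1): max(6, 10) = 10
B (P2): min(11, 10) = 10
F (P1): max(6, 8) = 8
G (P1): max(6, 7) = 7
E (P2): min(8, 7) = 7
Root (P1): max(10, 7) = 10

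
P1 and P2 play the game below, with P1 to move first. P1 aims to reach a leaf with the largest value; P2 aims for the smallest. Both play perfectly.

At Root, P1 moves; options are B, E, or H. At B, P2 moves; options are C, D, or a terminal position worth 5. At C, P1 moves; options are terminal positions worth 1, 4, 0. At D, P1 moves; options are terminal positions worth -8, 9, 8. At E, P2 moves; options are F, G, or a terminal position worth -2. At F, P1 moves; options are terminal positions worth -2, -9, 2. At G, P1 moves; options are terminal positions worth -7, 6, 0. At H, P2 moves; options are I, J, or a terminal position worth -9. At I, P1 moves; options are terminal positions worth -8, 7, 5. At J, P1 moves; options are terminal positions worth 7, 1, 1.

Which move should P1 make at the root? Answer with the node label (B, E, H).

C (P1): max(1, 4, 0) = 4
D (P1): max(-8, 9, 8) = 9
B (P2): min(4, 9, 5) = 4
F (P1): max(-2, -9, 2) = 2
G (P1): max(-7, 6, 0) = 6
E (P2): min(2, 6, -2) = -2
I (P1): max(-8, 7, 5) = 7
J (P1): max(7, 1, 1) = 7
H (P2): min(7, 7, -9) = -9
Root (P1): max(4, -2, -9) = 4
P1 picks the child with the highest value: B (value 4).

B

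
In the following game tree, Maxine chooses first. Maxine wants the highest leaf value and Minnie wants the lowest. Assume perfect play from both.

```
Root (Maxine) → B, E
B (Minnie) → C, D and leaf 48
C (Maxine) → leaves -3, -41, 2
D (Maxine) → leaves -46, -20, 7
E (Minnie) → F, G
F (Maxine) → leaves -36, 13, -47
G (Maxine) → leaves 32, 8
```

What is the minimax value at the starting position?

C (Maxine): max(-3, -41, 2) = 2
D (Maxine): max(-46, -20, 7) = 7
B (Minnie): min(2, 7, 48) = 2
F (Maxine): max(-36, 13, -47) = 13
G (Maxine): max(32, 8) = 32
E (Minnie): min(13, 32) = 13
Root (Maxine): max(2, 13) = 13

13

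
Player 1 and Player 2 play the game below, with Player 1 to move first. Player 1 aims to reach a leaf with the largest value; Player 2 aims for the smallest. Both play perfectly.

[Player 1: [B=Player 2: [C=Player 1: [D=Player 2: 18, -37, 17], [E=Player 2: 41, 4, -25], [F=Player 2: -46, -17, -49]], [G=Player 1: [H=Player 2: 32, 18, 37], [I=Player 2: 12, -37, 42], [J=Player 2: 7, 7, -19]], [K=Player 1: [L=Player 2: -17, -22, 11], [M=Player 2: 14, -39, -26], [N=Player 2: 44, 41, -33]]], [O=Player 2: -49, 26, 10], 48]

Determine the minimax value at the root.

48

D (Player 2): min(18, -37, 17) = -37
E (Player 2): min(41, 4, -25) = -25
F (Player 2): min(-46, -17, -49) = -49
C (Player 1): max(-37, -25, -49) = -25
H (Player 2): min(32, 18, 37) = 18
I (Player 2): min(12, -37, 42) = -37
J (Player 2): min(7, 7, -19) = -19
G (Player 1): max(18, -37, -19) = 18
L (Player 2): min(-17, -22, 11) = -22
M (Player 2): min(14, -39, -26) = -39
N (Player 2): min(44, 41, -33) = -33
K (Player 1): max(-22, -39, -33) = -22
B (Player 2): min(-25, 18, -22) = -25
O (Player 2): min(-49, 26, 10) = -49
Root (Player 1): max(-25, -49, 48) = 48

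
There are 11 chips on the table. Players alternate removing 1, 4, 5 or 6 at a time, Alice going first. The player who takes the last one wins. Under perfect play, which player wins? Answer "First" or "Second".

Second

i:   0  1  2  3  4  5  6  7  8  9 10 11
     L  W  L  W  W  W  W  W  W  L  W  L
Position 11 is L, so the second player wins.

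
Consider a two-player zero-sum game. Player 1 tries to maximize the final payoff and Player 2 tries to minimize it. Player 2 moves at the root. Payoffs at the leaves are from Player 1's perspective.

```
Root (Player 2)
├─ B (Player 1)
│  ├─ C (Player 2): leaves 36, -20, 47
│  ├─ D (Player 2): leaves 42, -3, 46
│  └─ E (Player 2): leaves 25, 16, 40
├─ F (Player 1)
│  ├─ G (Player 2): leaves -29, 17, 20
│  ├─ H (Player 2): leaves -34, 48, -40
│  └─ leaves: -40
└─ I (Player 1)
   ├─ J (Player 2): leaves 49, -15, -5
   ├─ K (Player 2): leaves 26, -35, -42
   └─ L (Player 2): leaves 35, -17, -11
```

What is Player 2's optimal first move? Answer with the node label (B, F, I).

C (Player 2): min(36, -20, 47) = -20
D (Player 2): min(42, -3, 46) = -3
E (Player 2): min(25, 16, 40) = 16
B (Player 1): max(-20, -3, 16) = 16
G (Player 2): min(-29, 17, 20) = -29
H (Player 2): min(-34, 48, -40) = -40
F (Player 1): max(-29, -40, -40) = -29
J (Player 2): min(49, -15, -5) = -15
K (Player 2): min(26, -35, -42) = -42
L (Player 2): min(35, -17, -11) = -17
I (Player 1): max(-15, -42, -17) = -15
Root (Player 2): min(16, -29, -15) = -29
Player 2 picks the child with the lowest value: F (value -29).

F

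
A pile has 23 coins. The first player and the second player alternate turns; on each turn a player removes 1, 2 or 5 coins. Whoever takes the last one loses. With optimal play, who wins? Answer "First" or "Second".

First

Positions where the player to move wins (W) vs loses (L):
i:   0  1  2  3  4  5  6  7  8  9 10 11 12 13 14 15 16 17 18 19 20 21 22 23
     W  L  W  W  L  W  W  L  W  W  L  W  W  L  W  W  L  W  W  L  W  W  L  W
Position 23 is W, so the first player wins.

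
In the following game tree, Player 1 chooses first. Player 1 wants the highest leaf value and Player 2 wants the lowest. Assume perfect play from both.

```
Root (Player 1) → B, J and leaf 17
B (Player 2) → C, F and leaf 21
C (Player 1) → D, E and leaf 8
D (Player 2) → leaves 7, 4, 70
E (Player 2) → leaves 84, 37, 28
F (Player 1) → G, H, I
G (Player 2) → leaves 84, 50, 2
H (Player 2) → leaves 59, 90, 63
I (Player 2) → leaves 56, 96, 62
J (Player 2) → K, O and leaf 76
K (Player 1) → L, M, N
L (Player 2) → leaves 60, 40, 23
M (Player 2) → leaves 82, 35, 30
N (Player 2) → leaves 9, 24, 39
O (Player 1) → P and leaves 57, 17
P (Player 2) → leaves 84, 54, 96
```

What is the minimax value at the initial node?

30

D (Player 2): min(7, 4, 70) = 4
E (Player 2): min(84, 37, 28) = 28
C (Player 1): max(4, 28, 8) = 28
G (Player 2): min(84, 50, 2) = 2
H (Player 2): min(59, 90, 63) = 59
I (Player 2): min(56, 96, 62) = 56
F (Player 1): max(2, 59, 56) = 59
B (Player 2): min(28, 59, 21) = 21
L (Player 2): min(60, 40, 23) = 23
M (Player 2): min(82, 35, 30) = 30
N (Player 2): min(9, 24, 39) = 9
K (Player 1): max(23, 30, 9) = 30
P (Player 2): min(84, 54, 96) = 54
O (Player 1): max(54, 57, 17) = 57
J (Player 2): min(30, 57, 76) = 30
Root (Player 1): max(21, 30, 17) = 30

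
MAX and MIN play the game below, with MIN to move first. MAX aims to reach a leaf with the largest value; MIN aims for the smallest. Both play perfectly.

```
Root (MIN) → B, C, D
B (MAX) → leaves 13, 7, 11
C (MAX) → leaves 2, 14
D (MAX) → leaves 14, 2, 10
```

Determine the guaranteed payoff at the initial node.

B (MAX): max(13, 7, 11) = 13
C (MAX): max(2, 14) = 14
D (MAX): max(14, 2, 10) = 14
Root (MIN): min(13, 14, 14) = 13

13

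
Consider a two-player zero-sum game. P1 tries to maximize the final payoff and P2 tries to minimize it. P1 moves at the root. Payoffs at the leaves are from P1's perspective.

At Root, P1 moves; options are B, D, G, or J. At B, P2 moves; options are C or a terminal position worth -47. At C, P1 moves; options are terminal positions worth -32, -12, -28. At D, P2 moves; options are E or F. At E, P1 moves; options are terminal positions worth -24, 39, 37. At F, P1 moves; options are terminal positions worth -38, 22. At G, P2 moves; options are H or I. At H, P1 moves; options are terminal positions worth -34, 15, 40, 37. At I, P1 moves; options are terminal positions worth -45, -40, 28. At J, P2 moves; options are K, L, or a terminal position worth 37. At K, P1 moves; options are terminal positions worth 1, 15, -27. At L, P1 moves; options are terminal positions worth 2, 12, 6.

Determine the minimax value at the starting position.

C (P1): max(-32, -12, -28) = -12
B (P2): min(-12, -47) = -47
E (P1): max(-24, 39, 37) = 39
F (P1): max(-38, 22) = 22
D (P2): min(39, 22) = 22
H (P1): max(-34, 15, 40, 37) = 40
I (P1): max(-45, -40, 28) = 28
G (P2): min(40, 28) = 28
K (P1): max(1, 15, -27) = 15
L (P1): max(2, 12, 6) = 12
J (P2): min(15, 12, 37) = 12
Root (P1): max(-47, 22, 28, 12) = 28

28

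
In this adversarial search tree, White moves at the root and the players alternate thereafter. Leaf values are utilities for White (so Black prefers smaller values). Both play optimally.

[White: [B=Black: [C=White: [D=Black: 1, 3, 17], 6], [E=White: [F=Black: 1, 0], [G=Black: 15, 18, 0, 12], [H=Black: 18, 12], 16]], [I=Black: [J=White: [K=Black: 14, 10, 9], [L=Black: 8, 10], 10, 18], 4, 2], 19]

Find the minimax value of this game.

19

D (Black): min(1, 3, 17) = 1
C (White): max(1, 6) = 6
F (Black): min(1, 0) = 0
G (Black): min(15, 18, 0, 12) = 0
H (Black): min(18, 12) = 12
E (White): max(0, 0, 12, 16) = 16
B (Black): min(6, 16) = 6
K (Black): min(14, 10, 9) = 9
L (Black): min(8, 10) = 8
J (White): max(9, 8, 10, 18) = 18
I (Black): min(18, 4, 2) = 2
Root (White): max(6, 2, 19) = 19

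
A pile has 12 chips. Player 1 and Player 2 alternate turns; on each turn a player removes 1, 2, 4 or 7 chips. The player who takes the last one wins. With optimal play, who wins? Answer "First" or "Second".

Second

Mark each pile size as W (mover wins) or L (mover loses):
i:   0  1  2  3  4  5  6  7  8  9 10 11 12
     L  W  W  L  W  W  L  W  W  L  W  W  L
Position 12 is L, so the second player wins.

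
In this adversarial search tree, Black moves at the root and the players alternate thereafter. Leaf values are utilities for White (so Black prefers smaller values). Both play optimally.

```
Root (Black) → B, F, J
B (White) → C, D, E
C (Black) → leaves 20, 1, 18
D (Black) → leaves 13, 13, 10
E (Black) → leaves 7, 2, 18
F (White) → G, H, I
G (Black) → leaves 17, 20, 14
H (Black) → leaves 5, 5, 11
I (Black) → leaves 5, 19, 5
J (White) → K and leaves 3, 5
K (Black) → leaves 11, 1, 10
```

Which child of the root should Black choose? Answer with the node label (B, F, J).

C (Black): min(20, 1, 18) = 1
D (Black): min(13, 13, 10) = 10
E (Black): min(7, 2, 18) = 2
B (White): max(1, 10, 2) = 10
G (Black): min(17, 20, 14) = 14
H (Black): min(5, 5, 11) = 5
I (Black): min(5, 19, 5) = 5
F (White): max(14, 5, 5) = 14
K (Black): min(11, 1, 10) = 1
J (White): max(1, 3, 5) = 5
Root (Black): min(10, 14, 5) = 5
Black picks the child with the lowest value: J (value 5).

J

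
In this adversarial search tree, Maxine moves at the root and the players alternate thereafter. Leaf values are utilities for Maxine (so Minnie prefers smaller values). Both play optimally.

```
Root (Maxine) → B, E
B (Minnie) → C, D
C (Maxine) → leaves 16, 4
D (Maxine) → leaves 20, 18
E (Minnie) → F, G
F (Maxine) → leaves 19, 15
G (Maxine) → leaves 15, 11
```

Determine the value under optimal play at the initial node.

16

C (Maxine): max(16, 4) = 16
D (Maxine): max(20, 18) = 20
B (Minnie): min(16, 20) = 16
F (Maxine): max(19, 15) = 19
G (Maxine): max(15, 11) = 15
E (Minnie): min(19, 15) = 15
Root (Maxine): max(16, 15) = 16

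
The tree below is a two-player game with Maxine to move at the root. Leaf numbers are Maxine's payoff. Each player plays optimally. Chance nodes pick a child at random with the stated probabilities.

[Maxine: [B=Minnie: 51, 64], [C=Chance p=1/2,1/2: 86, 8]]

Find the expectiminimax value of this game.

B (Minnie): min(51, 64) = 51
C (Chance): 1/2·86 + 1/2·8 = 47
Root (Maxine): max(51, 47) = 51

51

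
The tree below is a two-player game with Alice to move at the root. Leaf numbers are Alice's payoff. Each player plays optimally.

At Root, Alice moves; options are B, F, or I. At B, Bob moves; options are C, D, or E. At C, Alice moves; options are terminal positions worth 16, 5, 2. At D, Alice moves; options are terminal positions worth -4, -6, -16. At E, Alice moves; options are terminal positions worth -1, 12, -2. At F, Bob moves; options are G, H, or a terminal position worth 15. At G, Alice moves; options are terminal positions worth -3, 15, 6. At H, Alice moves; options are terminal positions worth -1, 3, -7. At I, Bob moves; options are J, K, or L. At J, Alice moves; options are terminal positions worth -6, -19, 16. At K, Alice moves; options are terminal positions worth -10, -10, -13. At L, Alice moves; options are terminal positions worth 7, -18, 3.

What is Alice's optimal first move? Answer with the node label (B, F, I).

F

C (Alice): max(16, 5, 2) = 16
D (Alice): max(-4, -6, -16) = -4
E (Alice): max(-1, 12, -2) = 12
B (Bob): min(16, -4, 12) = -4
G (Alice): max(-3, 15, 6) = 15
H (Alice): max(-1, 3, -7) = 3
F (Bob): min(15, 3, 15) = 3
J (Alice): max(-6, -19, 16) = 16
K (Alice): max(-10, -10, -13) = -10
L (Alice): max(7, -18, 3) = 7
I (Bob): min(16, -10, 7) = -10
Root (Alice): max(-4, 3, -10) = 3
Alice picks the child with the highest value: F (value 3).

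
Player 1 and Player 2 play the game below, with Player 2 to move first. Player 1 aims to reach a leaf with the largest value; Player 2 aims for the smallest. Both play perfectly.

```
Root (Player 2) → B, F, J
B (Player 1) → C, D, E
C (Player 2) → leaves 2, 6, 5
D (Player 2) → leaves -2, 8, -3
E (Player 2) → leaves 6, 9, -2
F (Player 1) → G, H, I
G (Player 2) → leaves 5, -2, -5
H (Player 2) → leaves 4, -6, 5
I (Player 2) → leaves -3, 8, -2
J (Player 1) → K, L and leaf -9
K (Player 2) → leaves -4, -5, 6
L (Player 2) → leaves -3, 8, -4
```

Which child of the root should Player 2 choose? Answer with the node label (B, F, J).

C (Player 2): min(2, 6, 5) = 2
D (Player 2): min(-2, 8, -3) = -3
E (Player 2): min(6, 9, -2) = -2
B (Player 1): max(2, -3, -2) = 2
G (Player 2): min(5, -2, -5) = -5
H (Player 2): min(4, -6, 5) = -6
I (Player 2): min(-3, 8, -2) = -3
F (Player 1): max(-5, -6, -3) = -3
K (Player 2): min(-4, -5, 6) = -5
L (Player 2): min(-3, 8, -4) = -4
J (Player 1): max(-5, -4, -9) = -4
Root (Player 2): min(2, -3, -4) = -4
Player 2 picks the child with the lowest value: J (value -4).

J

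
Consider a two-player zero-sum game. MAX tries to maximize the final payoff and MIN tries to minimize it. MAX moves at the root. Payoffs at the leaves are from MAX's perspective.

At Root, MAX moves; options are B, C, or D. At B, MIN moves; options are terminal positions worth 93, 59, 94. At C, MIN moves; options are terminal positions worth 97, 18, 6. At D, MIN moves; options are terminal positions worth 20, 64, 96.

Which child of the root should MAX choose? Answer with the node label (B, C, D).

B

B (MIN): min(93, 59, 94) = 59
C (MIN): min(97, 18, 6) = 6
D (MIN): min(20, 64, 96) = 20
Root (MAX): max(59, 6, 20) = 59
MAX picks the child with the highest value: B (value 59).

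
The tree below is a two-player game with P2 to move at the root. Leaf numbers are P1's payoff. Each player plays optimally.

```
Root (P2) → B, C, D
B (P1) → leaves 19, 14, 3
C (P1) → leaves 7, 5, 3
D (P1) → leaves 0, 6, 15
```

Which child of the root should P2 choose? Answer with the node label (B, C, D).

C

B (P1): max(19, 14, 3) = 19
C (P1): max(7, 5, 3) = 7
D (P1): max(0, 6, 15) = 15
Root (P2): min(19, 7, 15) = 7
P2 picks the child with the lowest value: C (value 7).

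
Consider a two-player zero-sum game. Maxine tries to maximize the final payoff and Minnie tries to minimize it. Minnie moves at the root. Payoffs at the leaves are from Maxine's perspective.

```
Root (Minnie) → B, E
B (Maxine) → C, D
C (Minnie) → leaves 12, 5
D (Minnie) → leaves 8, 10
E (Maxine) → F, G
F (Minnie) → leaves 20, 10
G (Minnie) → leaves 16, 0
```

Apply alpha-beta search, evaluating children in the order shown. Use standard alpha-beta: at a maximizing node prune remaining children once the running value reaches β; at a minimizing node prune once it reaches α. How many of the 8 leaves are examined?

C [α=-∞,β=+∞]: v=5
D [α=5,β=+∞]: v=8
B [α=-∞,β=+∞]: v=8
F [α=-∞,β=8]: v=10
E [α=-∞,β=8]: v=10 after child 1 ≥ β → β-cutoff, skip 1
Root [α=-∞,β=+∞]: v=8
Leaves evaluated: 6 of 8.

6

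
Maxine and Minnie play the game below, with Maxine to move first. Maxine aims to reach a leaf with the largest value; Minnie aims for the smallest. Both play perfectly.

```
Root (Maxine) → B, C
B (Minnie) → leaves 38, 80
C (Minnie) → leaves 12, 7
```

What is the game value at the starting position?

B (Minnie): min(38, 80) = 38
C (Minnie): min(12, 7) = 7
Root (Maxine): max(38, 7) = 38

38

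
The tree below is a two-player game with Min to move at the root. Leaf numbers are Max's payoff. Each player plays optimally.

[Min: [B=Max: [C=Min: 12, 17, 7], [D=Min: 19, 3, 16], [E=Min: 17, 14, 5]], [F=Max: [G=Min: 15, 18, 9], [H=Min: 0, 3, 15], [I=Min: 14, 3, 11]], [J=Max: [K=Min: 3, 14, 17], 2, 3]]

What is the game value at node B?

C: min(12, 17, 7) = 7
D: min(19, 3, 16) = 3
E: min(17, 14, 5) = 5
B: max(7, 3, 5) = 7

7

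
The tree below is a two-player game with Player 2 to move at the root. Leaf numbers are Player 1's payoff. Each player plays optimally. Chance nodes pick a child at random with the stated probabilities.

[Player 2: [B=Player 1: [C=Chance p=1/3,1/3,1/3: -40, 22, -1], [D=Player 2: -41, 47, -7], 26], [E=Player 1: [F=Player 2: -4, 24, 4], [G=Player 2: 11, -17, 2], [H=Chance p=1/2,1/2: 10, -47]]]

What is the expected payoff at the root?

C (Chance): 1/3·-40 + 1/3·22 + 1/3·-1 = -6.33
D (Player 2): min(-41, 47, -7) = -41
B (Player 1): max(-6.33, -41, 26) = 26
F (Player 2): min(-4, 24, 4) = -4
G (Player 2): min(11, -17, 2) = -17
H (Chance): 1/2·10 + 1/2·-47 = -18.5
E (Player 1): max(-4, -17, -18.5) = -4
Root (Player 2): min(26, -4) = -4

-4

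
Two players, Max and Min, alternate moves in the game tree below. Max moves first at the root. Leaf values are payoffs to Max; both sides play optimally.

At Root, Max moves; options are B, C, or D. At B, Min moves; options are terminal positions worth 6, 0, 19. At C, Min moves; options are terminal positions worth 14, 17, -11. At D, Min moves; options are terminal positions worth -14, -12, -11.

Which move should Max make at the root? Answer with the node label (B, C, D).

B (Min): min(6, 0, 19) = 0
C (Min): min(14, 17, -11) = -11
D (Min): min(-14, -12, -11) = -14
Root (Max): max(0, -11, -14) = 0
Max picks the child with the highest value: B (value 0).

B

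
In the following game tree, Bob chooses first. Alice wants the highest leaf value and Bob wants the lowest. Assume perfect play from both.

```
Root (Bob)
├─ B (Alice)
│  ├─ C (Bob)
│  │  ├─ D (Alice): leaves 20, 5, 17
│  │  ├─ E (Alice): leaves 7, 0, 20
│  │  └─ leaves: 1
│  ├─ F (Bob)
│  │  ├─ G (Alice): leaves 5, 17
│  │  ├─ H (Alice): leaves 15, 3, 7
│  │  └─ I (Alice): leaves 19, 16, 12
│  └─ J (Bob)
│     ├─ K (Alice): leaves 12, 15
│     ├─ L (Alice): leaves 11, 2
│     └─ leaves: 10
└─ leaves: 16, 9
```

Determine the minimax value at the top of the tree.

D (Alice): max(20, 5, 17) = 20
E (Alice): max(7, 0, 20) = 20
C (Bob): min(20, 20, 1) = 1
G (Alice): max(5, 17) = 17
H (Alice): max(15, 3, 7) = 15
I (Alice): max(19, 16, 12) = 19
F (Bob): min(17, 15, 19) = 15
K (Alice): max(12, 15) = 15
L (Alice): max(11, 2) = 11
J (Bob): min(15, 11, 10) = 10
B (Alice): max(1, 15, 10) = 15
Root (Bob): min(15, 16, 9) = 9

9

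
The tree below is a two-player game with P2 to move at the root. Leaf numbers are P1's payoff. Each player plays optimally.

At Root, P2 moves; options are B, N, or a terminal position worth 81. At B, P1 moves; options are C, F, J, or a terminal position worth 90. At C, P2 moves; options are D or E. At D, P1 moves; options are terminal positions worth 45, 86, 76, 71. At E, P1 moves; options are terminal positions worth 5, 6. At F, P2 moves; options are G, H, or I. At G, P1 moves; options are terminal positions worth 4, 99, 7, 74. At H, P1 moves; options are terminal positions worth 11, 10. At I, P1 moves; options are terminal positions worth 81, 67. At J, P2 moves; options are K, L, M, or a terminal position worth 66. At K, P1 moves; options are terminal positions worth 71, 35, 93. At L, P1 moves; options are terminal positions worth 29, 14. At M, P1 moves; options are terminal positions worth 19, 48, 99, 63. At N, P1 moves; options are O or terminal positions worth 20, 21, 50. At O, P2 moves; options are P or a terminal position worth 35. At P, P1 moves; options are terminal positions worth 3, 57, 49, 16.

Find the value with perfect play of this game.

D (P1): max(45, 86, 76, 71) = 86
E (P1): max(5, 6) = 6
C (P2): min(86, 6) = 6
G (P1): max(4, 99, 7, 74) = 99
H (P1): max(11, 10) = 11
I (P1): max(81, 67) = 81
F (P2): min(99, 11, 81) = 11
K (P1): max(71, 35, 93) = 93
L (P1): max(29, 14) = 29
M (P1): max(19, 48, 99, 63) = 99
J (P2): min(93, 29, 99, 66) = 29
B (P1): max(6, 11, 29, 90) = 90
P (P1): max(3, 57, 49, 16) = 57
O (P2): min(57, 35) = 35
N (P1): max(35, 20, 21, 50) = 50
Root (P2): min(90, 50, 81) = 50

50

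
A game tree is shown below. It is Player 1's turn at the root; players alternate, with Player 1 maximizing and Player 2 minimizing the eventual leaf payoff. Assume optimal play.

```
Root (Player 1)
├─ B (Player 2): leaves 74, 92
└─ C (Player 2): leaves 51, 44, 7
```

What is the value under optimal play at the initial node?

B (Player 2): min(74, 92) = 74
C (Player 2): min(51, 44, 7) = 7
Root (Player 1): max(74, 7) = 74

74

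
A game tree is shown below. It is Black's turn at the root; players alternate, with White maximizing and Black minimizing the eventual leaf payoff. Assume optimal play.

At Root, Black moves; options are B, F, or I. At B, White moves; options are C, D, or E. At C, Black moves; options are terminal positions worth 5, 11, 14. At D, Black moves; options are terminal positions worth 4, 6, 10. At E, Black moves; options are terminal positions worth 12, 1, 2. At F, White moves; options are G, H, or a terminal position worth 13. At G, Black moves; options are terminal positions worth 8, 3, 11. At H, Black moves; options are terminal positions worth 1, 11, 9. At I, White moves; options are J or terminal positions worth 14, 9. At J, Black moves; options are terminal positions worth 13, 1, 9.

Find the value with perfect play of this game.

C (Black): min(5, 11, 14) = 5
D (Black): min(4, 6, 10) = 4
E (Black): min(12, 1, 2) = 1
B (White): max(5, 4, 1) = 5
G (Black): min(8, 3, 11) = 3
H (Black): min(1, 11, 9) = 1
F (White): max(3, 1, 13) = 13
J (Black): min(13, 1, 9) = 1
I (White): max(1, 14, 9) = 14
Root (Black): min(5, 13, 14) = 5

5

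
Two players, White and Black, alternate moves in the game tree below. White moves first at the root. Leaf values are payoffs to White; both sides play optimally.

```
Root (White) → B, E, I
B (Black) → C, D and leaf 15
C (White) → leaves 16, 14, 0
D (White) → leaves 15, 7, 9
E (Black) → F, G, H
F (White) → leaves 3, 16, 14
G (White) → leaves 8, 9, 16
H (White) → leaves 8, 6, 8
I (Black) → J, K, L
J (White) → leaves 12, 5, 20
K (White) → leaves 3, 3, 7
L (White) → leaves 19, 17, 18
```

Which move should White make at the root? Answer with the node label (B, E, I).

B

C (White): max(16, 14, 0) = 16
D (White): max(15, 7, 9) = 15
B (Black): min(16, 15, 15) = 15
F (White): max(3, 16, 14) = 16
G (White): max(8, 9, 16) = 16
H (White): max(8, 6, 8) = 8
E (Black): min(16, 16, 8) = 8
J (White): max(12, 5, 20) = 20
K (White): max(3, 3, 7) = 7
L (White): max(19, 17, 18) = 19
I (Black): min(20, 7, 19) = 7
Root (White): max(15, 8, 7) = 15
White picks the child with the highest value: B (value 15).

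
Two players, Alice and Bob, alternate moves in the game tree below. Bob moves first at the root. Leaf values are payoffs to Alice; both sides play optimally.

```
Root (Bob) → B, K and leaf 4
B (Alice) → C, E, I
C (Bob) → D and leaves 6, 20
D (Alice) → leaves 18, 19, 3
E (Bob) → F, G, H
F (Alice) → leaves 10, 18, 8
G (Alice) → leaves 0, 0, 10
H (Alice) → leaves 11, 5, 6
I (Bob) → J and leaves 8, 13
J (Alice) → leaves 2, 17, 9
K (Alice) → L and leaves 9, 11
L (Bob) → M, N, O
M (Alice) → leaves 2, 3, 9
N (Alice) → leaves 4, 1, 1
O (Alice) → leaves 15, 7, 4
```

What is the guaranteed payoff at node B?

10

D: max(18, 19, 3) = 19
C: min(19, 6, 20) = 6
F: max(10, 18, 8) = 18
G: max(0, 0, 10) = 10
H: max(11, 5, 6) = 11
E: min(18, 10, 11) = 10
J: max(2, 17, 9) = 17
I: min(17, 8, 13) = 8
B: max(6, 10, 8) = 10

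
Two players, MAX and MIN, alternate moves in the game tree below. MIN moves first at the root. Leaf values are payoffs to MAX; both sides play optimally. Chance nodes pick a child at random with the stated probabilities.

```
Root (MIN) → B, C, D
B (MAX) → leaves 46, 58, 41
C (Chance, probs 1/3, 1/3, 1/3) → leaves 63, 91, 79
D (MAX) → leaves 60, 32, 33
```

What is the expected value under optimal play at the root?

B (MAX): max(46, 58, 41) = 58
C (Chance): 1/3·63 + 1/3·91 + 1/3·79 = 77.67
D (MAX): max(60, 32, 33) = 60
Root (MIN): min(58, 77.67, 60) = 58

58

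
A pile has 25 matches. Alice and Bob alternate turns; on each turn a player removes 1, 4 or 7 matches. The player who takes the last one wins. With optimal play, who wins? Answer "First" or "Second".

First

Mark each pile size as W (mover wins) or L (mover loses):
i:   0  1  2  3  4  5  6  7  8  9 10 11 12 13 14 15 16 17 18 19 20 21 22 23 24 25
     L  W  L  W  W  L  W  W  L  W  L  W  W  L  W  W  L  W  L  W  W  L  W  W  L  W
Position 25 is W, so the first player wins.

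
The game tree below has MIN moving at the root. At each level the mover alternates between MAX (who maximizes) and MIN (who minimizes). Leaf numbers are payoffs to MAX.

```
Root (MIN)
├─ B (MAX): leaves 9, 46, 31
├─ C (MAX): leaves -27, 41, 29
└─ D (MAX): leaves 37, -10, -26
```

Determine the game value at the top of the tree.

B (MAX): max(9, 46, 31) = 46
C (MAX): max(-27, 41, 29) = 41
D (MAX): max(37, -10, -26) = 37
Root (MIN): min(46, 41, 37) = 37

37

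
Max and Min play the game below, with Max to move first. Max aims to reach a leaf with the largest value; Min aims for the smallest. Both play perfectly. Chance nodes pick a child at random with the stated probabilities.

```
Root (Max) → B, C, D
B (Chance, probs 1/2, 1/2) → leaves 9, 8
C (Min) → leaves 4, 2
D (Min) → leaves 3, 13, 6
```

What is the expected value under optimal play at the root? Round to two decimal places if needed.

8.5

B (Chance): 1/2·9 + 1/2·8 = 8.5
C (Min): min(4, 2) = 2
D (Min): min(3, 13, 6) = 3
Root (Max): max(8.5, 2, 3) = 8.5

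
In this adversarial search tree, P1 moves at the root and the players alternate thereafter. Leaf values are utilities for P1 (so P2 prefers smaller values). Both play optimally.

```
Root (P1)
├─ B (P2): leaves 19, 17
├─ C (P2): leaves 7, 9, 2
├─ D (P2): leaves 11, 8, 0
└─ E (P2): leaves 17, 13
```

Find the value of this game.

17

B (P2): min(19, 17) = 17
C (P2): min(7, 9, 2) = 2
D (P2): min(11, 8, 0) = 0
E (P2): min(17, 13) = 13
Root (P1): max(17, 2, 0, 13) = 17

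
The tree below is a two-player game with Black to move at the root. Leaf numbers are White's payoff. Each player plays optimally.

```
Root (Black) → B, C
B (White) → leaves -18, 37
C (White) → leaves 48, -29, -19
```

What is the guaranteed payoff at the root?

B (White): max(-18, 37) = 37
C (White): max(48, -29, -19) = 48
Root (Black): min(37, 48) = 37

37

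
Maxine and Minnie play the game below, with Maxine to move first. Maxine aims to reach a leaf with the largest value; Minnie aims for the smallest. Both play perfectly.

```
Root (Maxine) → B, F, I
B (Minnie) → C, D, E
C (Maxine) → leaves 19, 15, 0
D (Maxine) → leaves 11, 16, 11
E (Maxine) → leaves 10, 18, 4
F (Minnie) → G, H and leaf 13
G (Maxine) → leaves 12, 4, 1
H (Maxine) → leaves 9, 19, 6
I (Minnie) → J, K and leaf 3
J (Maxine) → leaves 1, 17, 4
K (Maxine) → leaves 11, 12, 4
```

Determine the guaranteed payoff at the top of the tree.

C (Maxine): max(19, 15, 0) = 19
D (Maxine): max(11, 16, 11) = 16
E (Maxine): max(10, 18, 4) = 18
B (Minnie): min(19, 16, 18) = 16
G (Maxine): max(12, 4, 1) = 12
H (Maxine): max(9, 19, 6) = 19
F (Minnie): min(12, 19, 13) = 12
J (Maxine): max(1, 17, 4) = 17
K (Maxine): max(11, 12, 4) = 12
I (Minnie): min(17, 12, 3) = 3
Root (Maxine): max(16, 12, 3) = 16

16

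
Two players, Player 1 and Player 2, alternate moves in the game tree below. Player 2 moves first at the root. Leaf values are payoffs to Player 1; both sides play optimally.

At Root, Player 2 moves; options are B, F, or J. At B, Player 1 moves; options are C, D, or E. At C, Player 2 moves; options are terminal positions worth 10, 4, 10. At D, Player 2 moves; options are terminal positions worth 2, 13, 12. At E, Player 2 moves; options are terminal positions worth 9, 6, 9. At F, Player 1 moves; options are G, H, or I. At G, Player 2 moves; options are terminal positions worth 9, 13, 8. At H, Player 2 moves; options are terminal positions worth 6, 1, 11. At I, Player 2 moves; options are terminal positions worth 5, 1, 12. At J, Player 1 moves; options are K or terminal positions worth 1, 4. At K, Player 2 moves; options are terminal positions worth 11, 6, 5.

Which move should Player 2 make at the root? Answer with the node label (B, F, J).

J

C (Player 2): min(10, 4, 10) = 4
D (Player 2): min(2, 13, 12) = 2
E (Player 2): min(9, 6, 9) = 6
B (Player 1): max(4, 2, 6) = 6
G (Player 2): min(9, 13, 8) = 8
H (Player 2): min(6, 1, 11) = 1
I (Player 2): min(5, 1, 12) = 1
F (Player 1): max(8, 1, 1) = 8
K (Player 2): min(11, 6, 5) = 5
J (Player 1): max(5, 1, 4) = 5
Root (Player 2): min(6, 8, 5) = 5
Player 2 picks the child with the lowest value: J (value 5).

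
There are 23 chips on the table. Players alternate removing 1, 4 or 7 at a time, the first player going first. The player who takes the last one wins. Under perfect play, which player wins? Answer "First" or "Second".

First

Positions where the player to move wins (W) vs loses (L):
i:   0  1  2  3  4  5  6  7  8  9 10 11 12 13 14 15 16 17 18 19 20 21 22 23
     L  W  L  W  W  L  W  W  L  W  L  W  W  L  W  W  L  W  L  W  W  L  W  W
Position 23 is W, so the first player wins.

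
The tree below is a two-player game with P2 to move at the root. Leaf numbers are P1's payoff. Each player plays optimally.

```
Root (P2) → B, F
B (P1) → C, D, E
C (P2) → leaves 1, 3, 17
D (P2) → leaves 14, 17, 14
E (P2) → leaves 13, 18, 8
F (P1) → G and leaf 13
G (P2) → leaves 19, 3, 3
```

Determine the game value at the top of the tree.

C (P2): min(1, 3, 17) = 1
D (P2): min(14, 17, 14) = 14
E (P2): min(13, 18, 8) = 8
B (P1): max(1, 14, 8) = 14
G (P2): min(19, 3, 3) = 3
F (P1): max(3, 13) = 13
Root (P2): min(14, 13) = 13

13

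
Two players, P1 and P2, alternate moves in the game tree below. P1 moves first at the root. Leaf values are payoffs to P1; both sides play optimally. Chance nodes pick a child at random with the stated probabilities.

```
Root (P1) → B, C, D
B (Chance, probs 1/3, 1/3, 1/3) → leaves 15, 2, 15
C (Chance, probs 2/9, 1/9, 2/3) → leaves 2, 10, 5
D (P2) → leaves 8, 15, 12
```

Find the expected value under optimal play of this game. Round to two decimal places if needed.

10.67

B (Chance): 1/3·15 + 1/3·2 + 1/3·15 = 10.67
C (Chance): 2/9·2 + 1/9·10 + 2/3·5 = 4.89
D (P2): min(8, 15, 12) = 8
Root (P1): max(10.67, 4.89, 8) = 10.67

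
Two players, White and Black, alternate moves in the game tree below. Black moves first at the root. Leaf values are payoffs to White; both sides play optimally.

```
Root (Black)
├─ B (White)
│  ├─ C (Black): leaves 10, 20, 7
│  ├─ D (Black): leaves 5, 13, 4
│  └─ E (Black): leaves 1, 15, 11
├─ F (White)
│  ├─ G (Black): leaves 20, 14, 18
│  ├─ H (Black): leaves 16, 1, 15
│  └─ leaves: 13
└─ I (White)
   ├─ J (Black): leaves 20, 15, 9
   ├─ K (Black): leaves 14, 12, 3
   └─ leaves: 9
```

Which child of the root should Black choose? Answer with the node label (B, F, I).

B

C (Black): min(10, 20, 7) = 7
D (Black): min(5, 13, 4) = 4
E (Black): min(1, 15, 11) = 1
B (White): max(7, 4, 1) = 7
G (Black): min(20, 14, 18) = 14
H (Black): min(16, 1, 15) = 1
F (White): max(14, 1, 13) = 14
J (Black): min(20, 15, 9) = 9
K (Black): min(14, 12, 3) = 3
I (White): max(9, 3, 9) = 9
Root (Black): min(7, 14, 9) = 7
Black picks the child with the lowest value: B (value 7).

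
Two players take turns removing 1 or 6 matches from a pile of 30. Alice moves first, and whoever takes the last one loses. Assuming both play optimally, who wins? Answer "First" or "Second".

First

W/L table (W = player to move can force a win):
i:   0  1  2  3  4  5  6  7  8  9 10 11 12 13 14 15 16 17 18 19 20 21 22 23 24 25 26 27 28 29 30
     W  L  W  L  W  L  W  W  L  W  L  W  L  W  W  L  W  L  W  L  W  W  L  W  L  W  L  W  W  L  W
Position 30 is W, so the first player wins.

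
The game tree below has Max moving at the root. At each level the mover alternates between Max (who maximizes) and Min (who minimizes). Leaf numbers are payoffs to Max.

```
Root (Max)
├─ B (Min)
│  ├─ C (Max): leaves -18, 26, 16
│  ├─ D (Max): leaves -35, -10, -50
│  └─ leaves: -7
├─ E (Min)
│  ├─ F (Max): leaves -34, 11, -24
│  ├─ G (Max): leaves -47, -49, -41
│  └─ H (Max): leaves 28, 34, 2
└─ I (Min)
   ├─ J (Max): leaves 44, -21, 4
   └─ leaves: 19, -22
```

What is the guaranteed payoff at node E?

-41

F: max(-34, 11, -24) = 11
G: max(-47, -49, -41) = -41
H: max(28, 34, 2) = 34
E: min(11, -41, 34) = -41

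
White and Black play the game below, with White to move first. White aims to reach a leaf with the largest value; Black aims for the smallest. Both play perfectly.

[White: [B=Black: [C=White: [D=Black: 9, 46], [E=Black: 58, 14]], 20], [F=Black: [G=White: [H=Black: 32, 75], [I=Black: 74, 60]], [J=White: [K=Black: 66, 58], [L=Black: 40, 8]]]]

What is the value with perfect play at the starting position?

D (Black): min(9, 46) = 9
E (Black): min(58, 14) = 14
C (White): max(9, 14) = 14
B (Black): min(14, 20) = 14
H (Black): min(32, 75) = 32
I (Black): min(74, 60) = 60
G (White): max(32, 60) = 60
K (Black): min(66, 58) = 58
L (Black): min(40, 8) = 8
J (White): max(58, 8) = 58
F (Black): min(60, 58) = 58
Root (White): max(14, 58) = 58

58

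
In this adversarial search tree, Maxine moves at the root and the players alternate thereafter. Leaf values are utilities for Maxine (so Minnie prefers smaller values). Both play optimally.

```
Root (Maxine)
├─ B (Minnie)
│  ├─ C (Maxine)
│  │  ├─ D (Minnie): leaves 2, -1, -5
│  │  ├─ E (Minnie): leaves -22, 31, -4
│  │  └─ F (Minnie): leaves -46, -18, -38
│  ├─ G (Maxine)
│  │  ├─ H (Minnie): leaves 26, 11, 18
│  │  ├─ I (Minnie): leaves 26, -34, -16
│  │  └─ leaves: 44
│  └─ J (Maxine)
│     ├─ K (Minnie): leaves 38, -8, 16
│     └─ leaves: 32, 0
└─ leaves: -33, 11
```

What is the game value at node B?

-5

D: min(2, -1, -5) = -5
E: min(-22, 31, -4) = -22
F: min(-46, -18, -38) = -46
C: max(-5, -22, -46) = -5
H: min(26, 11, 18) = 11
I: min(26, -34, -16) = -34
G: max(11, -34, 44) = 44
K: min(38, -8, 16) = -8
J: max(-8, 32, 0) = 32
B: min(-5, 44, 32) = -5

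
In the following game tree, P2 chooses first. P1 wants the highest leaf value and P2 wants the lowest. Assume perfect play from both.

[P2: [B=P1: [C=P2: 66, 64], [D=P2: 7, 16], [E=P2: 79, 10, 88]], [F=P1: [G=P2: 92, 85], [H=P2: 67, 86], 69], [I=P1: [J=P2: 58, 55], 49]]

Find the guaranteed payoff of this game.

C (P2): min(66, 64) = 64
D (P2): min(7, 16) = 7
E (P2): min(79, 10, 88) = 10
B (P1): max(64, 7, 10) = 64
G (P2): min(92, 85) = 85
H (P2): min(67, 86) = 67
F (P1): max(85, 67, 69) = 85
J (P2): min(58, 55) = 55
I (P1): max(55, 49) = 55
Root (P2): min(64, 85, 55) = 55

55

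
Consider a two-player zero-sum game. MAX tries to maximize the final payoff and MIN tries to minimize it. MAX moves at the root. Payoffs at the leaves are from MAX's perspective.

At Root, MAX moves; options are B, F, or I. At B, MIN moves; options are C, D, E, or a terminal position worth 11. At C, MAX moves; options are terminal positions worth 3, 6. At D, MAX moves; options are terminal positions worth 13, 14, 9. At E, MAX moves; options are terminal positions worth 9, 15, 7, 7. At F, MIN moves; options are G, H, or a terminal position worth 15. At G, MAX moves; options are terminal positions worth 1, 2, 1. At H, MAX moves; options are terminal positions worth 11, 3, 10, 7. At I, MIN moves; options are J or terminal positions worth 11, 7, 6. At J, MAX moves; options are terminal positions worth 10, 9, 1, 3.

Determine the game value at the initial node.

6

C (MAX): max(3, 6) = 6
D (MAX): max(13, 14, 9) = 14
E (MAX): max(9, 15, 7, 7) = 15
B (MIN): min(6, 14, 15, 11) = 6
G (MAX): max(1, 2, 1) = 2
H (MAX): max(11, 3, 10, 7) = 11
F (MIN): min(2, 11, 15) = 2
J (MAX): max(10, 9, 1, 3) = 10
I (MIN): min(10, 11, 7, 6) = 6
Root (MAX): max(6, 2, 6) = 6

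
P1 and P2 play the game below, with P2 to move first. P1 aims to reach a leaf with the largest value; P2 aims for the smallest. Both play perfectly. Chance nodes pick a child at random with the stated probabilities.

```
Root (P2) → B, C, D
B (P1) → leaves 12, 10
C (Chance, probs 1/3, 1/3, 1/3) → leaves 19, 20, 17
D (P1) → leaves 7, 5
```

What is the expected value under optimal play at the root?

B (P1): max(12, 10) = 12
C (Chance): 1/3·19 + 1/3·20 + 1/3·17 = 18.67
D (P1): max(7, 5) = 7
Root (P2): min(12, 18.67, 7) = 7

7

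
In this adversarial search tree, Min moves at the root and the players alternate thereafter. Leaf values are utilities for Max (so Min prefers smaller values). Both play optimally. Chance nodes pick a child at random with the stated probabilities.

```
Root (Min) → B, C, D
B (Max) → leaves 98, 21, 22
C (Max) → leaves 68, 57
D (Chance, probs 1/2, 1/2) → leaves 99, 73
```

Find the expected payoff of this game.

B (Max): max(98, 21, 22) = 98
C (Max): max(68, 57) = 68
D (Chance): 1/2·99 + 1/2·73 = 86
Root (Min): min(98, 68, 86) = 68

68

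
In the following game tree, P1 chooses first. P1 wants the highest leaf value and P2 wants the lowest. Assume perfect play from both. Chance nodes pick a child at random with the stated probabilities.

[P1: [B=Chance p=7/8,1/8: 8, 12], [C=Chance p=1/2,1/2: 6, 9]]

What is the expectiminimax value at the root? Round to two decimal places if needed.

B (Chance): 7/8·8 + 1/8·12 = 8.5
C (Chance): 1/2·6 + 1/2·9 = 7.5
Root (P1): max(8.5, 7.5) = 8.5

8.5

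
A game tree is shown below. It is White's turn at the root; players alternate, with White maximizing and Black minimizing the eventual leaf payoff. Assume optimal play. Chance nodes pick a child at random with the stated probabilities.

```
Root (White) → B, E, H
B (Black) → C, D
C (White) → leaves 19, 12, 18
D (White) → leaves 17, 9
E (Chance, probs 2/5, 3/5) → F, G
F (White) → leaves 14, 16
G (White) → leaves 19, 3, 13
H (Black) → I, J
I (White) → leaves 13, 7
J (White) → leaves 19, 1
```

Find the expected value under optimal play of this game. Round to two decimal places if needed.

17.8

C (White): max(19, 12, 18) = 19
D (White): max(17, 9) = 17
B (Black): min(19, 17) = 17
F (White): max(14, 16) = 16
G (White): max(19, 3, 13) = 19
E (Chance): 2/5·16 + 3/5·19 = 17.8
I (White): max(13, 7) = 13
J (White): max(19, 1) = 19
H (Black): min(13, 19) = 13
Root (White): max(17, 17.8, 13) = 17.8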